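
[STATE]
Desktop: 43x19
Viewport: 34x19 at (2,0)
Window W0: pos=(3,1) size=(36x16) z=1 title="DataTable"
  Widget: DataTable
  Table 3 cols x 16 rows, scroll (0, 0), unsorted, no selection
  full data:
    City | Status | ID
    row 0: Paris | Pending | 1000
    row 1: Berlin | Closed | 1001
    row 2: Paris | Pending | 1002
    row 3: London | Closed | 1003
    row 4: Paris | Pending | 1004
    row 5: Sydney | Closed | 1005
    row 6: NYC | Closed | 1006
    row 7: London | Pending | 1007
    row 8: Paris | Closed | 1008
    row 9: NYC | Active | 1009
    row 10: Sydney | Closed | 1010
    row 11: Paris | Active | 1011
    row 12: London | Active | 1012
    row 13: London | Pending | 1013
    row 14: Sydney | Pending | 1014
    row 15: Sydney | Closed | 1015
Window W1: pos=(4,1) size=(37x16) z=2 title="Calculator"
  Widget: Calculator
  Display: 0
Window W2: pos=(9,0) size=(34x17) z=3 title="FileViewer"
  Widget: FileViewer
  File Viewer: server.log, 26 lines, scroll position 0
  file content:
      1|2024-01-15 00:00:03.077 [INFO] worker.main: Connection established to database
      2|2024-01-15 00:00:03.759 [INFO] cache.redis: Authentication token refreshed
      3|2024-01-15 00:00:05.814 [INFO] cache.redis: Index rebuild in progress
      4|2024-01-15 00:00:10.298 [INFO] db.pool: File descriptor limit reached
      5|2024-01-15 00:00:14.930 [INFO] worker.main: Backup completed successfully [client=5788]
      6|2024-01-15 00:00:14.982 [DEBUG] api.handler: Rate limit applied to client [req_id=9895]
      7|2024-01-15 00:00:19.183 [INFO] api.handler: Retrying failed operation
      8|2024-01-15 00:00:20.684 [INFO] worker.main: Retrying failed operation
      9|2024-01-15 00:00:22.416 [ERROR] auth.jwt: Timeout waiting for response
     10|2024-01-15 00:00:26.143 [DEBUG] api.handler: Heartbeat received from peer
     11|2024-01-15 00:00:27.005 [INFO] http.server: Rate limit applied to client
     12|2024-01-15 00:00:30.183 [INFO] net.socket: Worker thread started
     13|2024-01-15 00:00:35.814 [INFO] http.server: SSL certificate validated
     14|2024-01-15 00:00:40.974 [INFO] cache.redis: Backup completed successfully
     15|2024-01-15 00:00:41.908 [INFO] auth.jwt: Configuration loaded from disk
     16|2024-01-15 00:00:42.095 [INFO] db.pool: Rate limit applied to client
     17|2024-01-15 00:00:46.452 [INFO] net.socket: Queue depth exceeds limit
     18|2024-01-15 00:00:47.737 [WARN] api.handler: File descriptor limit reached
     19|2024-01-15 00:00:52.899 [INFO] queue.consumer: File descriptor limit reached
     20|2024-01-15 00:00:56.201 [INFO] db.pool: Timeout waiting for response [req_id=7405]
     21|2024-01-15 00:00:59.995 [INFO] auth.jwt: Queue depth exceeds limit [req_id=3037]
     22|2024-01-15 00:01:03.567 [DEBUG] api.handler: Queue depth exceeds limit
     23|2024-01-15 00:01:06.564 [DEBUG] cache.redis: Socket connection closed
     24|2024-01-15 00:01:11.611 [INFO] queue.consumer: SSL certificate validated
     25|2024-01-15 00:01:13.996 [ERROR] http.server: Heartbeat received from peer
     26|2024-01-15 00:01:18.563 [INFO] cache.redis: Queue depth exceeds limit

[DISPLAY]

       ┏━━━━━━━━━━━━━━━━━━━━━━━━━━
 ┏┏━━━━┃ FileViewer               
 ┃┃ Cal┠──────────────────────────
 ┠┠────┃2024-01-15 00:00:03.077 [I
 ┃┃    ┃2024-01-15 00:00:03.759 [I
 ┃┃┌───┃2024-01-15 00:00:05.814 [I
 ┃┃│ 7 ┃2024-01-15 00:00:10.298 [I
 ┃┃├───┃2024-01-15 00:00:14.930 [I
 ┃┃│ 4 ┃2024-01-15 00:00:14.982 [D
 ┃┃├───┃2024-01-15 00:00:19.183 [I
 ┃┃│ 1 ┃2024-01-15 00:00:20.684 [I
 ┃┃├───┃2024-01-15 00:00:22.416 [E
 ┃┃│ 0 ┃2024-01-15 00:00:26.143 [D
 ┃┃├───┃2024-01-15 00:00:27.005 [I
 ┃┃│ C ┃2024-01-15 00:00:30.183 [I
 ┃┃└───┃2024-01-15 00:00:35.814 [I
 ┗┗━━━━┗━━━━━━━━━━━━━━━━━━━━━━━━━━
                                  
                                  


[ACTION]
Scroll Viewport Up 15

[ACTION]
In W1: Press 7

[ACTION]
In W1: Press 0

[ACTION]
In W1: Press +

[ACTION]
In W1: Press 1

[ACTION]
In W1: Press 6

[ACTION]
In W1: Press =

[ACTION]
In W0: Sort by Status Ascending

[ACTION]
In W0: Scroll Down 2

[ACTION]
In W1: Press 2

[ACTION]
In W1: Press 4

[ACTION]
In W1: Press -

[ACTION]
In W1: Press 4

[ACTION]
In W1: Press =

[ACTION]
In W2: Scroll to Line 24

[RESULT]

       ┏━━━━━━━━━━━━━━━━━━━━━━━━━━
 ┏┏━━━━┃ FileViewer               
 ┃┃ Cal┠──────────────────────────
 ┠┠────┃2024-01-15 00:00:40.974 [I
 ┃┃    ┃2024-01-15 00:00:41.908 [I
 ┃┃┌───┃2024-01-15 00:00:42.095 [I
 ┃┃│ 7 ┃2024-01-15 00:00:46.452 [I
 ┃┃├───┃2024-01-15 00:00:47.737 [W
 ┃┃│ 4 ┃2024-01-15 00:00:52.899 [I
 ┃┃├───┃2024-01-15 00:00:56.201 [I
 ┃┃│ 1 ┃2024-01-15 00:00:59.995 [I
 ┃┃├───┃2024-01-15 00:01:03.567 [D
 ┃┃│ 0 ┃2024-01-15 00:01:06.564 [D
 ┃┃├───┃2024-01-15 00:01:11.611 [I
 ┃┃│ C ┃2024-01-15 00:01:13.996 [E
 ┃┃└───┃2024-01-15 00:01:18.563 [I
 ┗┗━━━━┗━━━━━━━━━━━━━━━━━━━━━━━━━━
                                  
                                  


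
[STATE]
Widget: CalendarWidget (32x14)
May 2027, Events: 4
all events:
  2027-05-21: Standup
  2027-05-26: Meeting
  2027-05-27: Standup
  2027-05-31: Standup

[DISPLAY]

            May 2027            
Mo Tu We Th Fr Sa Su            
                1  2            
 3  4  5  6  7  8  9            
10 11 12 13 14 15 16            
17 18 19 20 21* 22 23           
24 25 26* 27* 28 29 30          
31*                             
                                
                                
                                
                                
                                
                                


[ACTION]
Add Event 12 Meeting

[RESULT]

            May 2027            
Mo Tu We Th Fr Sa Su            
                1  2            
 3  4  5  6  7  8  9            
10 11 12* 13 14 15 16           
17 18 19 20 21* 22 23           
24 25 26* 27* 28 29 30          
31*                             
                                
                                
                                
                                
                                
                                


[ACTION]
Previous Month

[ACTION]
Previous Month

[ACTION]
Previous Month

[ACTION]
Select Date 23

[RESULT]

         February 2027          
Mo Tu We Th Fr Sa Su            
 1  2  3  4  5  6  7            
 8  9 10 11 12 13 14            
15 16 17 18 19 20 21            
22 [23] 24 25 26 27 28          
                                
                                
                                
                                
                                
                                
                                
                                


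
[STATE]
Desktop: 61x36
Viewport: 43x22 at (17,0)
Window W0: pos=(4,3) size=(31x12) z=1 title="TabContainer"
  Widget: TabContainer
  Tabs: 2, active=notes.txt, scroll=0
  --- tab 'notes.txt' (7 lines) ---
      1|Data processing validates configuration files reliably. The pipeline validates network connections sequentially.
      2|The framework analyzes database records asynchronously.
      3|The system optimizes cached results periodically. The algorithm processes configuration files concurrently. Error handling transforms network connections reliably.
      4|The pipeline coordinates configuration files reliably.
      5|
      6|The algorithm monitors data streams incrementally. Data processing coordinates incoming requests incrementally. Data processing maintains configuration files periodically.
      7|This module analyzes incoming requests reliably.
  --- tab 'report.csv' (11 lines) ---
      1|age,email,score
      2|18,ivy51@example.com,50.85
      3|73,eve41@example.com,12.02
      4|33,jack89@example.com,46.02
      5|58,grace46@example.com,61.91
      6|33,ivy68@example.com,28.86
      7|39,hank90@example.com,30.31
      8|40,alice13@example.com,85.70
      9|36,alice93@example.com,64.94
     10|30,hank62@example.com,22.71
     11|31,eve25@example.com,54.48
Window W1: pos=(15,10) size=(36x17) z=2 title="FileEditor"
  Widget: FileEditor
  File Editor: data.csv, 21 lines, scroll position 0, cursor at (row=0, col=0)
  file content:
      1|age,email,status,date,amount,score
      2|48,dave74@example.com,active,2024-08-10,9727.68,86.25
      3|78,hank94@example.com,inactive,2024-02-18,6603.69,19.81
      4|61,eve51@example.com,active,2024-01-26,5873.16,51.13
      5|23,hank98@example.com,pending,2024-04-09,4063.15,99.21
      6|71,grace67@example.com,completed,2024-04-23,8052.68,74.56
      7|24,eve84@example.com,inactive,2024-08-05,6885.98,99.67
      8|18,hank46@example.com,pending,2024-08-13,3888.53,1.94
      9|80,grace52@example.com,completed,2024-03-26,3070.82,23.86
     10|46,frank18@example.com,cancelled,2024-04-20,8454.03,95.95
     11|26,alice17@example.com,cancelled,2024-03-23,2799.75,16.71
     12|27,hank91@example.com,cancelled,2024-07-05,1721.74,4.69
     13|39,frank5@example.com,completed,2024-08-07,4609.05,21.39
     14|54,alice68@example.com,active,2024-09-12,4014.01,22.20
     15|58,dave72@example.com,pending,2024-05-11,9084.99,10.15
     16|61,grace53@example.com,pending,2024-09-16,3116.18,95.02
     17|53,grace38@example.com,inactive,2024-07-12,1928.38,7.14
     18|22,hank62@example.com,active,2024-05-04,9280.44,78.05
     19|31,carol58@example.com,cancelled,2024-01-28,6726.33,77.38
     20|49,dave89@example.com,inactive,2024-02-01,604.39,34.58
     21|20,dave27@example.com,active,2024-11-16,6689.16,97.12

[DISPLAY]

                                           
                                           
                                           
━━━━━━━━━━━━━━━━━┓                         
r                ┃                         
─────────────────┨                         
 report.csv      ┃                         
─────────────────┃                         
ing validates con┃                         
k analyzes databa┃                         
━━━━━━━━━━━━━━━━━━━━━━━━━━━━━━━━━┓         
FileEditor                       ┃         
─────────────────────────────────┨         
ge,email,status,date,amount,scor▲┃         
8,dave74@example.com,active,2024█┃         
8,hank94@example.com,inactive,20░┃         
1,eve51@example.com,active,2024-░┃         
3,hank98@example.com,pending,202░┃         
1,grace67@example.com,completed,░┃         
4,eve84@example.com,inactive,202░┃         
8,hank46@example.com,pending,202░┃         
0,grace52@example.com,completed,░┃         


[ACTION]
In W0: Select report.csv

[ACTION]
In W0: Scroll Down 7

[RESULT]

                                           
                                           
                                           
━━━━━━━━━━━━━━━━━┓                         
r                ┃                         
─────────────────┨                         
[report.csv]     ┃                         
─────────────────┃                         
xample.com,85.70 ┃                         
xample.com,64.94 ┃                         
━━━━━━━━━━━━━━━━━━━━━━━━━━━━━━━━━┓         
FileEditor                       ┃         
─────────────────────────────────┨         
ge,email,status,date,amount,scor▲┃         
8,dave74@example.com,active,2024█┃         
8,hank94@example.com,inactive,20░┃         
1,eve51@example.com,active,2024-░┃         
3,hank98@example.com,pending,202░┃         
1,grace67@example.com,completed,░┃         
4,eve84@example.com,inactive,202░┃         
8,hank46@example.com,pending,202░┃         
0,grace52@example.com,completed,░┃         


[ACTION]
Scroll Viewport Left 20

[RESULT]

                                           
                                           
                                           
    ┏━━━━━━━━━━━━━━━━━━━━━━━━━━━━━┓        
    ┃ TabContainer                ┃        
    ┠─────────────────────────────┨        
    ┃ notes.txt │[report.csv]     ┃        
    ┃─────────────────────────────┃        
    ┃40,alice13@example.com,85.70 ┃        
    ┃36,alice93@example.com,64.94 ┃        
    ┃30,hank62@┏━━━━━━━━━━━━━━━━━━━━━━━━━━━
    ┃31,eve25@e┃ FileEditor                
    ┃          ┠───────────────────────────
    ┃          ┃█ge,email,status,date,amoun
    ┗━━━━━━━━━━┃48,dave74@example.com,activ
               ┃78,hank94@example.com,inact
               ┃61,eve51@example.com,active
               ┃23,hank98@example.com,pendi
               ┃71,grace67@example.com,comp
               ┃24,eve84@example.com,inacti
               ┃18,hank46@example.com,pendi
               ┃80,grace52@example.com,comp


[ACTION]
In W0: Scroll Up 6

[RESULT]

                                           
                                           
                                           
    ┏━━━━━━━━━━━━━━━━━━━━━━━━━━━━━┓        
    ┃ TabContainer                ┃        
    ┠─────────────────────────────┨        
    ┃ notes.txt │[report.csv]     ┃        
    ┃─────────────────────────────┃        
    ┃18,ivy51@example.com,50.85   ┃        
    ┃73,eve41@example.com,12.02   ┃        
    ┃33,jack89@┏━━━━━━━━━━━━━━━━━━━━━━━━━━━
    ┃58,grace46┃ FileEditor                
    ┃33,ivy68@e┠───────────────────────────
    ┃39,hank90@┃█ge,email,status,date,amoun
    ┗━━━━━━━━━━┃48,dave74@example.com,activ
               ┃78,hank94@example.com,inact
               ┃61,eve51@example.com,active
               ┃23,hank98@example.com,pendi
               ┃71,grace67@example.com,comp
               ┃24,eve84@example.com,inacti
               ┃18,hank46@example.com,pendi
               ┃80,grace52@example.com,comp


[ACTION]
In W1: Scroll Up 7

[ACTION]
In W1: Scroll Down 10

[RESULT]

                                           
                                           
                                           
    ┏━━━━━━━━━━━━━━━━━━━━━━━━━━━━━┓        
    ┃ TabContainer                ┃        
    ┠─────────────────────────────┨        
    ┃ notes.txt │[report.csv]     ┃        
    ┃─────────────────────────────┃        
    ┃18,ivy51@example.com,50.85   ┃        
    ┃73,eve41@example.com,12.02   ┃        
    ┃33,jack89@┏━━━━━━━━━━━━━━━━━━━━━━━━━━━
    ┃58,grace46┃ FileEditor                
    ┃33,ivy68@e┠───────────────────────────
    ┃39,hank90@┃80,grace52@example.com,comp
    ┗━━━━━━━━━━┃46,frank18@example.com,canc
               ┃26,alice17@example.com,canc
               ┃27,hank91@example.com,cance
               ┃39,frank5@example.com,compl
               ┃54,alice68@example.com,acti
               ┃58,dave72@example.com,pendi
               ┃61,grace53@example.com,pend
               ┃53,grace38@example.com,inac


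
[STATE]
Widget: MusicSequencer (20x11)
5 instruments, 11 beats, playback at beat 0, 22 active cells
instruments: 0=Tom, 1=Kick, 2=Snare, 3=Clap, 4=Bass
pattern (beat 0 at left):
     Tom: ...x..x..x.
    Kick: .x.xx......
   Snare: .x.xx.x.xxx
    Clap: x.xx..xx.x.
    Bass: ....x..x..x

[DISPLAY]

      ▼1234567890   
   Tom···█··█··█·   
  Kick·█·██······   
 Snare·█·██·█·███   
  Clap█·██··██·█·   
  Bass····█··█··█   
                    
                    
                    
                    
                    


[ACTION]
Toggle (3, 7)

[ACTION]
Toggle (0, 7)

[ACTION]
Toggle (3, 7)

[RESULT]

      ▼1234567890   
   Tom···█··██·█·   
  Kick·█·██······   
 Snare·█·██·█·███   
  Clap█·██··██·█·   
  Bass····█··█··█   
                    
                    
                    
                    
                    


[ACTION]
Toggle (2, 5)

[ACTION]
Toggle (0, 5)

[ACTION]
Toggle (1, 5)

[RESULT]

      ▼1234567890   
   Tom···█·███·█·   
  Kick·█·███·····   
 Snare·█·████·███   
  Clap█·██··██·█·   
  Bass····█··█··█   
                    
                    
                    
                    
                    


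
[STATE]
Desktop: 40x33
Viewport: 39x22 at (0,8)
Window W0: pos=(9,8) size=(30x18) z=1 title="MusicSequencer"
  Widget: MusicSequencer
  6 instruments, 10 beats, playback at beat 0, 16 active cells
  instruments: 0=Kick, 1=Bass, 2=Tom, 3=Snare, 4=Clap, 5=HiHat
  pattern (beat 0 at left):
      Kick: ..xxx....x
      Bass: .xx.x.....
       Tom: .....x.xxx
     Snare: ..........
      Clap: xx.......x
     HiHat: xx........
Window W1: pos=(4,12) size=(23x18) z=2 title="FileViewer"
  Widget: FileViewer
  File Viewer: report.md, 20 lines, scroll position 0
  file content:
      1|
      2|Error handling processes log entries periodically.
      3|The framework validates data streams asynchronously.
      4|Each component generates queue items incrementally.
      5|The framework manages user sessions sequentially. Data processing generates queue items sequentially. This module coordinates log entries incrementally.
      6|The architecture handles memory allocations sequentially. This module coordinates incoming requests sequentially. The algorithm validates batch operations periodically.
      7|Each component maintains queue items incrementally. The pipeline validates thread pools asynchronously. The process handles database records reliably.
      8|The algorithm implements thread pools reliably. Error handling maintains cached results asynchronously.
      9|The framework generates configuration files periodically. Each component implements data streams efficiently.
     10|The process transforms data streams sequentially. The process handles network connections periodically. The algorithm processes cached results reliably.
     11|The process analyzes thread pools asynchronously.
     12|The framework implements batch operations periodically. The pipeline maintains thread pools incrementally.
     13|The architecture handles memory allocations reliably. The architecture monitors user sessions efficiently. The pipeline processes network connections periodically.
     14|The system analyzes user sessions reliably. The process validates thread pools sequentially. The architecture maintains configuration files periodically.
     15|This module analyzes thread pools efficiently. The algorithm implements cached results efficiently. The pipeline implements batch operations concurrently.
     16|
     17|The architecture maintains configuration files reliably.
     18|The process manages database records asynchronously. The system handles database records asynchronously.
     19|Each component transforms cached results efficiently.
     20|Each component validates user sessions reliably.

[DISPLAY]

         ┏━━━━━━━━━━━━━━━━━━━━━━━━━━━━┓
         ┃ MusicSequencer             ┃
         ┠────────────────────────────┨
         ┃      ▼123456789            ┃
    ┏━━━━━━━━━━━━━━━━━━━━━┓           ┃
    ┃ FileViewer          ┃           ┃
    ┠─────────────────────┨           ┃
    ┃                    ▲┃           ┃
    ┃Error handling proce█┃           ┃
    ┃The framework valida░┃           ┃
    ┃Each component gener░┃           ┃
    ┃The framework manage░┃           ┃
    ┃The architecture han░┃           ┃
    ┃Each component maint░┃           ┃
    ┃The algorithm implem░┃           ┃
    ┃The framework genera░┃           ┃
    ┃The process transfor░┃           ┃
    ┃The process analyzes░┃━━━━━━━━━━━┛
    ┃The framework implem░┃            
    ┃The architecture han░┃            
    ┃The system analyzes ▼┃            
    ┗━━━━━━━━━━━━━━━━━━━━━┛            


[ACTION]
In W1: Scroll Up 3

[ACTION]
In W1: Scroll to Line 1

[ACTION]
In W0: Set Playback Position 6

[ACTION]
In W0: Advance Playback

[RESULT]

         ┏━━━━━━━━━━━━━━━━━━━━━━━━━━━━┓
         ┃ MusicSequencer             ┃
         ┠────────────────────────────┨
         ┃      0123456▼89            ┃
    ┏━━━━━━━━━━━━━━━━━━━━━┓           ┃
    ┃ FileViewer          ┃           ┃
    ┠─────────────────────┨           ┃
    ┃                    ▲┃           ┃
    ┃Error handling proce█┃           ┃
    ┃The framework valida░┃           ┃
    ┃Each component gener░┃           ┃
    ┃The framework manage░┃           ┃
    ┃The architecture han░┃           ┃
    ┃Each component maint░┃           ┃
    ┃The algorithm implem░┃           ┃
    ┃The framework genera░┃           ┃
    ┃The process transfor░┃           ┃
    ┃The process analyzes░┃━━━━━━━━━━━┛
    ┃The framework implem░┃            
    ┃The architecture han░┃            
    ┃The system analyzes ▼┃            
    ┗━━━━━━━━━━━━━━━━━━━━━┛            


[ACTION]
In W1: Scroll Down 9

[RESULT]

         ┏━━━━━━━━━━━━━━━━━━━━━━━━━━━━┓
         ┃ MusicSequencer             ┃
         ┠────────────────────────────┨
         ┃      0123456▼89            ┃
    ┏━━━━━━━━━━━━━━━━━━━━━┓           ┃
    ┃ FileViewer          ┃           ┃
    ┠─────────────────────┨           ┃
    ┃Each component maint▲┃           ┃
    ┃The algorithm implem░┃           ┃
    ┃The framework genera░┃           ┃
    ┃The process transfor░┃           ┃
    ┃The process analyzes░┃           ┃
    ┃The framework implem░┃           ┃
    ┃The architecture han░┃           ┃
    ┃The system analyzes ░┃           ┃
    ┃This module analyzes░┃           ┃
    ┃                    ░┃           ┃
    ┃The architecture mai░┃━━━━━━━━━━━┛
    ┃The process manages ░┃            
    ┃Each component trans█┃            
    ┃Each component valid▼┃            
    ┗━━━━━━━━━━━━━━━━━━━━━┛            


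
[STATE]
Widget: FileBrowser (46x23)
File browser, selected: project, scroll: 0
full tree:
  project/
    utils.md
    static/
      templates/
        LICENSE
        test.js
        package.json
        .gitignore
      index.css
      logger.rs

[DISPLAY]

> [-] project/                                
    utils.md                                  
    [+] static/                               
                                              
                                              
                                              
                                              
                                              
                                              
                                              
                                              
                                              
                                              
                                              
                                              
                                              
                                              
                                              
                                              
                                              
                                              
                                              
                                              


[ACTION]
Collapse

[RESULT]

> [+] project/                                
                                              
                                              
                                              
                                              
                                              
                                              
                                              
                                              
                                              
                                              
                                              
                                              
                                              
                                              
                                              
                                              
                                              
                                              
                                              
                                              
                                              
                                              


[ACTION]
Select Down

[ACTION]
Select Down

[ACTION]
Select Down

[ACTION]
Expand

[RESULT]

> [-] project/                                
    utils.md                                  
    [+] static/                               
                                              
                                              
                                              
                                              
                                              
                                              
                                              
                                              
                                              
                                              
                                              
                                              
                                              
                                              
                                              
                                              
                                              
                                              
                                              
                                              


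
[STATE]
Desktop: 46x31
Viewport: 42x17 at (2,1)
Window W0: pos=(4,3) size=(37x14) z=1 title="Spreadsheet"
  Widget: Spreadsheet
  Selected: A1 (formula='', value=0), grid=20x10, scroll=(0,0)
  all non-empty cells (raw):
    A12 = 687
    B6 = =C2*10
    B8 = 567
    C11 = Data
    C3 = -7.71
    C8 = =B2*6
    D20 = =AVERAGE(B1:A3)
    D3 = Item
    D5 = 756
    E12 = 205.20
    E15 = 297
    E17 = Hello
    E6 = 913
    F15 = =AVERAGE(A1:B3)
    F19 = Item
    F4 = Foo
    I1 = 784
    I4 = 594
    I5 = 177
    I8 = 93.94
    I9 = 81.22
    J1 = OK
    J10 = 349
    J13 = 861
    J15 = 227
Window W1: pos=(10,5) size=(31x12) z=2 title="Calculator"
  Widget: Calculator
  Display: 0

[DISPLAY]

                                          
                                          
  ┏━━━━━━━━━━━━━━━━━━━━━━━━━━━━━━━━━━━┓   
  ┃ Spreadsheet                       ┃   
  ┠─────┏━━━━━━━━━━━━━━━━━━━━━━━━━━━━━┓   
  ┃A1:  ┃ Calculator                  ┃   
  ┃     ┠─────────────────────────────┨   
  ┃-----┃                            0┃   
  ┃  1  ┃┌───┬───┬───┬───┐            ┃   
  ┃  2  ┃│ 7 │ 8 │ 9 │ ÷ │            ┃   
  ┃  3  ┃├───┼───┼───┼───┤            ┃   
  ┃  4  ┃│ 4 │ 5 │ 6 │ × │            ┃   
  ┃  5  ┃├───┼───┼───┼───┤            ┃   
  ┃  6  ┃│ 1 │ 2 │ 3 │ - │            ┃   
  ┃  7  ┃└───┴───┴───┴───┘            ┃   
  ┗━━━━━┗━━━━━━━━━━━━━━━━━━━━━━━━━━━━━┛   
                                          


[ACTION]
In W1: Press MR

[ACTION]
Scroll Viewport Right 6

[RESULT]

                                          
                                          
┏━━━━━━━━━━━━━━━━━━━━━━━━━━━━━━━━━━━┓     
┃ Spreadsheet                       ┃     
┠─────┏━━━━━━━━━━━━━━━━━━━━━━━━━━━━━┓     
┃A1:  ┃ Calculator                  ┃     
┃     ┠─────────────────────────────┨     
┃-----┃                            0┃     
┃  1  ┃┌───┬───┬───┬───┐            ┃     
┃  2  ┃│ 7 │ 8 │ 9 │ ÷ │            ┃     
┃  3  ┃├───┼───┼───┼───┤            ┃     
┃  4  ┃│ 4 │ 5 │ 6 │ × │            ┃     
┃  5  ┃├───┼───┼───┼───┤            ┃     
┃  6  ┃│ 1 │ 2 │ 3 │ - │            ┃     
┃  7  ┃└───┴───┴───┴───┘            ┃     
┗━━━━━┗━━━━━━━━━━━━━━━━━━━━━━━━━━━━━┛     
                                          


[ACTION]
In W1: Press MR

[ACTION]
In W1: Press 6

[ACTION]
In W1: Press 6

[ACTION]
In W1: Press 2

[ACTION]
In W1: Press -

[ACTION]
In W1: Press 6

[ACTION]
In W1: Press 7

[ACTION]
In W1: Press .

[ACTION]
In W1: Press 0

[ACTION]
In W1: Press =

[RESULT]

                                          
                                          
┏━━━━━━━━━━━━━━━━━━━━━━━━━━━━━━━━━━━┓     
┃ Spreadsheet                       ┃     
┠─────┏━━━━━━━━━━━━━━━━━━━━━━━━━━━━━┓     
┃A1:  ┃ Calculator                  ┃     
┃     ┠─────────────────────────────┨     
┃-----┃                          595┃     
┃  1  ┃┌───┬───┬───┬───┐            ┃     
┃  2  ┃│ 7 │ 8 │ 9 │ ÷ │            ┃     
┃  3  ┃├───┼───┼───┼───┤            ┃     
┃  4  ┃│ 4 │ 5 │ 6 │ × │            ┃     
┃  5  ┃├───┼───┼───┼───┤            ┃     
┃  6  ┃│ 1 │ 2 │ 3 │ - │            ┃     
┃  7  ┃└───┴───┴───┴───┘            ┃     
┗━━━━━┗━━━━━━━━━━━━━━━━━━━━━━━━━━━━━┛     
                                          


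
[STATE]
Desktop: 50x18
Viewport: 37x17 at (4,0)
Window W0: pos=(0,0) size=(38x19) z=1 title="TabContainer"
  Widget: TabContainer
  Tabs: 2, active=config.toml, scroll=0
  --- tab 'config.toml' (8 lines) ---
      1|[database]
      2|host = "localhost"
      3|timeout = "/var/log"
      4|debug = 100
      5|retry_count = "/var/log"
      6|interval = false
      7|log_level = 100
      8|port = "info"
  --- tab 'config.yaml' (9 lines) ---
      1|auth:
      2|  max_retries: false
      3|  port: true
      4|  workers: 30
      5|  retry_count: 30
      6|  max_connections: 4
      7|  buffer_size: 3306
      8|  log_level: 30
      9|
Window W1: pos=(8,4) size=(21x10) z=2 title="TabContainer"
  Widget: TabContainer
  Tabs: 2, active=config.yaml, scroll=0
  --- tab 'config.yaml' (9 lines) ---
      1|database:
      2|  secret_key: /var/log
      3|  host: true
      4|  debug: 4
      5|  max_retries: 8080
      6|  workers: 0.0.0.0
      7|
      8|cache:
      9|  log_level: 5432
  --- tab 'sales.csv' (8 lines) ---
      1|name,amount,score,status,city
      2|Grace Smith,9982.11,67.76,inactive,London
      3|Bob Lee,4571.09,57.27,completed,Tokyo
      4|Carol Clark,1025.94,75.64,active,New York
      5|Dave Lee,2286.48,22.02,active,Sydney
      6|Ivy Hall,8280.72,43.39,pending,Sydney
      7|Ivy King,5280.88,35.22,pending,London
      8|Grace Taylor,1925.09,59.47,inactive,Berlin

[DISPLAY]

━━━━━━━━━━━━━━━━━━━━━━━━━━━━━━━━━┓   
bContainer                       ┃   
─────────────────────────────────┨   
nfig.toml]│ config.yaml          ┃   
────┏━━━━━━━━━━━━━━━━━━━┓────────┃   
taba┃ TabContainer      ┃        ┃   
t = ┠───────────────────┨        ┃   
eout┃[config.yaml]│ sale┃        ┃   
ug =┃───────────────────┃        ┃   
ry_c┃database:          ┃        ┃   
erva┃  secret_key: /var/┃        ┃   
_lev┃  host: true       ┃        ┃   
t = ┃  debug: 4         ┃        ┃   
    ┗━━━━━━━━━━━━━━━━━━━┛        ┃   
                                 ┃   
                                 ┃   
                                 ┃   


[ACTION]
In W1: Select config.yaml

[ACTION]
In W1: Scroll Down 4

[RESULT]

━━━━━━━━━━━━━━━━━━━━━━━━━━━━━━━━━┓   
bContainer                       ┃   
─────────────────────────────────┨   
nfig.toml]│ config.yaml          ┃   
────┏━━━━━━━━━━━━━━━━━━━┓────────┃   
taba┃ TabContainer      ┃        ┃   
t = ┠───────────────────┨        ┃   
eout┃[config.yaml]│ sale┃        ┃   
ug =┃───────────────────┃        ┃   
ry_c┃  max_retries: 8080┃        ┃   
erva┃  workers: 0.0.0.0 ┃        ┃   
_lev┃                   ┃        ┃   
t = ┃cache:             ┃        ┃   
    ┗━━━━━━━━━━━━━━━━━━━┛        ┃   
                                 ┃   
                                 ┃   
                                 ┃   


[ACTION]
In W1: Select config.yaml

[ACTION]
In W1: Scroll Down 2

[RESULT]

━━━━━━━━━━━━━━━━━━━━━━━━━━━━━━━━━┓   
bContainer                       ┃   
─────────────────────────────────┨   
nfig.toml]│ config.yaml          ┃   
────┏━━━━━━━━━━━━━━━━━━━┓────────┃   
taba┃ TabContainer      ┃        ┃   
t = ┠───────────────────┨        ┃   
eout┃[config.yaml]│ sale┃        ┃   
ug =┃───────────────────┃        ┃   
ry_c┃  host: true       ┃        ┃   
erva┃  debug: 4         ┃        ┃   
_lev┃  max_retries: 8080┃        ┃   
t = ┃  workers: 0.0.0.0 ┃        ┃   
    ┗━━━━━━━━━━━━━━━━━━━┛        ┃   
                                 ┃   
                                 ┃   
                                 ┃   


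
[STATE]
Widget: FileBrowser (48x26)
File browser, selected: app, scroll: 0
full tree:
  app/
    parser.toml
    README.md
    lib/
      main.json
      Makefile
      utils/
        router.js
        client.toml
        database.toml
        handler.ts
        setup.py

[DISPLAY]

> [-] app/                                      
    parser.toml                                 
    README.md                                   
    [+] lib/                                    
                                                
                                                
                                                
                                                
                                                
                                                
                                                
                                                
                                                
                                                
                                                
                                                
                                                
                                                
                                                
                                                
                                                
                                                
                                                
                                                
                                                
                                                


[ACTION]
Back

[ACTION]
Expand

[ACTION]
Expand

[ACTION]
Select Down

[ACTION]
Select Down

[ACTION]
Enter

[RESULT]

  [-] app/                                      
    parser.toml                                 
  > README.md                                   
    [+] lib/                                    
                                                
                                                
                                                
                                                
                                                
                                                
                                                
                                                
                                                
                                                
                                                
                                                
                                                
                                                
                                                
                                                
                                                
                                                
                                                
                                                
                                                
                                                
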